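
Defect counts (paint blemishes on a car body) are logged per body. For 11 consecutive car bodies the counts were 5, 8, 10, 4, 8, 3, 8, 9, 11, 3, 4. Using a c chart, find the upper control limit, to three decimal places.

14.365

c̄ = (5 + 8 + 10 + 4 + 8 + 3 + 8 + 9 + 11 + 3 + 4) / 11 = 73 / 11 = 6.6364
UCL = c̄ + 3√c̄ = 6.6364 + 3 × √6.6364 = 6.6364 + 3 × 2.5761 = 14.3647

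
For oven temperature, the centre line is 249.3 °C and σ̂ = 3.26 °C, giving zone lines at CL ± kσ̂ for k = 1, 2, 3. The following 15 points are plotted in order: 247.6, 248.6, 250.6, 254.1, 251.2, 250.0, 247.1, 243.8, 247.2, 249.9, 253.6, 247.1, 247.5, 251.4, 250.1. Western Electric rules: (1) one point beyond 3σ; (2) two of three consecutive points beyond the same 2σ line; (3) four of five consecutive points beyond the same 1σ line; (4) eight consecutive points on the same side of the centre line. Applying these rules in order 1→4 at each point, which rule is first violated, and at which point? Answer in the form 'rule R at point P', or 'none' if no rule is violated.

Zone of each point (C = within 1σ̂, B = 1σ̂–2σ̂, A = 2σ̂–3σ̂, * = beyond 3σ̂; sign = side of CL): 1:-C, 2:-C, 3:+C, 4:+B, 5:+C, 6:+C, 7:-C, 8:-B, 9:-C, 10:+C, 11:+B, 12:-C, 13:-C, 14:+C, 15:+C
No rule fires across all 15 points.

none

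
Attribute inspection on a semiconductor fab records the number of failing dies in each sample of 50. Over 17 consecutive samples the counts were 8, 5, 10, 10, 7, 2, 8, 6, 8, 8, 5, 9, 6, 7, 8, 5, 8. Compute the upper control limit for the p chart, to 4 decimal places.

p̄ = Σdᵢ / (k·n) = 120 / (17 × 50) = 0.14118
UCL = p̄ + 3·√(p̄(1−p̄)/n) = 0.14118 + 3 × √(0.14118×0.85882/50) = 0.14118 + 3 × 0.04924 = 0.28891

0.2889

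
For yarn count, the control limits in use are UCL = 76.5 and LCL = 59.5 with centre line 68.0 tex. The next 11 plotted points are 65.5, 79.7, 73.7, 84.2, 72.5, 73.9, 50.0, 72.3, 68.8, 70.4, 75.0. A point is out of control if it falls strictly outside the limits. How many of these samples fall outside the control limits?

3

Compare each point to [59.5, 76.5]: sample 2 = 79.7 > UCL; sample 4 = 84.2 > UCL; sample 7 = 50.0 < LCL.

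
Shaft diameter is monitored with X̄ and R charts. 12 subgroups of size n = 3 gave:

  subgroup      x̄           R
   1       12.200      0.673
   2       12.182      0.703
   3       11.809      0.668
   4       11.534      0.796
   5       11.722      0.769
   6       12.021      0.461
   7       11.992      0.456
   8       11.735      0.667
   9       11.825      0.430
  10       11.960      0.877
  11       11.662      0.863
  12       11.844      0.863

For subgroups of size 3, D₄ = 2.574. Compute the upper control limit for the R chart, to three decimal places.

R̄ = (0.673 + 0.703 + 0.668 + 0.796 + 0.769 + 0.461 + 0.456 + 0.667 + 0.430 + 0.877 + 0.863 + 0.863) / 12 = 8.2260 / 12 = 0.6855
UCL_R = D₄·R̄ = 2.574 × 0.6855 = 1.7645

1.764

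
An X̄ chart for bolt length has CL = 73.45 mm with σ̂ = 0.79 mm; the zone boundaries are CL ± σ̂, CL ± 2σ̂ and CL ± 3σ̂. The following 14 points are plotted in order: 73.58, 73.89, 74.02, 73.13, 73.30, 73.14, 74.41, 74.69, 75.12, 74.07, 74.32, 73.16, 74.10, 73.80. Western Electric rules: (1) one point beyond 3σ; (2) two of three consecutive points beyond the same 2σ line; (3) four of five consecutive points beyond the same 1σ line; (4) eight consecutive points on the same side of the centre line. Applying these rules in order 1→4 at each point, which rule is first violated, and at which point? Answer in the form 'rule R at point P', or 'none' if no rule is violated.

rule 3 at point 11

Zone of each point (C = within 1σ̂, B = 1σ̂–2σ̂, A = 2σ̂–3σ̂, * = beyond 3σ̂; sign = side of CL): 1:+C, 2:+C, 3:+C, 4:-C, 5:-C, 6:-C, 7:+B, 8:+B, 9:+A, 10:+C, 11:+B, 12:-C, 13:+C, 14:+C
Rule 3 (four of five consecutive points beyond the same 1σ limit) is satisfied at point 11.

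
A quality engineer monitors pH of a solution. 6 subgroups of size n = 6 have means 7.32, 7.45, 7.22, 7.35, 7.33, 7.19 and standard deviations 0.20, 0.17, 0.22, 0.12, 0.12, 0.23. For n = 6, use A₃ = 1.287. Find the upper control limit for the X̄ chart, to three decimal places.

X̄̄ = (7.32 + 7.45 + 7.22 + 7.35 + 7.33 + 7.19) / 6 = 7.3100
s̄ = (0.20 + 0.17 + 0.22 + 0.12 + 0.12 + 0.23) / 6 = 0.1767
UCL = X̄̄ + A₃·s̄ = 7.3100 + 1.287 × 0.1767 = 7.5374

7.537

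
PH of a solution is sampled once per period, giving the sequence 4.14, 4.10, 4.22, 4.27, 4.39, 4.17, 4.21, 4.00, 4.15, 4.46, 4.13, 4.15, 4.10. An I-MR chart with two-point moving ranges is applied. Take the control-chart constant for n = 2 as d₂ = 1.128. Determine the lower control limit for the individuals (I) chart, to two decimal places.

X̄ = (4.14 + 4.10 + 4.22 + 4.27 + 4.39 + 4.17 + 4.21 + 4.00 + 4.15 + 4.46 + 4.13 + 4.15 + 4.10) / 13 = 4.1915
Moving ranges: 0.04, 0.12, 0.05, 0.12, 0.22, 0.04, 0.21, 0.15, 0.31, 0.33, 0.02, 0.05; M̄R̄ = 1.6600 / 12 = 0.1383
LCL = X̄ − 3·M̄R̄/d₂ = 4.1915 − 3 × 0.1383 / 1.128 = 3.8236

3.82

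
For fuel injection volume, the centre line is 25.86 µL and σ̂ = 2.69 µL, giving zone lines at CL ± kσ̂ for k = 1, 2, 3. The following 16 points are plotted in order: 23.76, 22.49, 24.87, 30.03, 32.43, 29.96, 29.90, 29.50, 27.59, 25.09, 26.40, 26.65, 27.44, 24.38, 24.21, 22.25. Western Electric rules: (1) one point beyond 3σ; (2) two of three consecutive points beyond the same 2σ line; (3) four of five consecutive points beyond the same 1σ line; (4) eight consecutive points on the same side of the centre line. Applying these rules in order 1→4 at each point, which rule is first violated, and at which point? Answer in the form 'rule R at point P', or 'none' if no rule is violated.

Zone of each point (C = within 1σ̂, B = 1σ̂–2σ̂, A = 2σ̂–3σ̂, * = beyond 3σ̂; sign = side of CL): 1:-C, 2:-B, 3:-C, 4:+B, 5:+A, 6:+B, 7:+B, 8:+B, 9:+C, 10:-C, 11:+C, 12:+C, 13:+C, 14:-C, 15:-C, 16:-B
Rule 3 (four of five consecutive points beyond the same 1σ limit) is satisfied at point 7.

rule 3 at point 7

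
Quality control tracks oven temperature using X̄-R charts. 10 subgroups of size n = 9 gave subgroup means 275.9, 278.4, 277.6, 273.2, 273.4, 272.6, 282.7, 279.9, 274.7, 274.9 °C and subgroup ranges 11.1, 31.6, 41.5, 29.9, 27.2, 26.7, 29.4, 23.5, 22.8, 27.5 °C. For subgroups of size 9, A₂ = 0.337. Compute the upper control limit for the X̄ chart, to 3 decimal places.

X̄̄ = (275.9 + 278.4 + 277.6 + 273.2 + 273.4 + 272.6 + 282.7 + 279.9 + 274.7 + 274.9) / 10 = 2763.3000 / 10 = 276.3300
R̄ = (11.1 + 31.6 + 41.5 + 29.9 + 27.2 + 26.7 + 29.4 + 23.5 + 22.8 + 27.5) / 10 = 271.2000 / 10 = 27.1200
UCL = X̄̄ + A₂·R̄ = 276.3300 + 0.337 × 27.1200 = 285.4694

285.469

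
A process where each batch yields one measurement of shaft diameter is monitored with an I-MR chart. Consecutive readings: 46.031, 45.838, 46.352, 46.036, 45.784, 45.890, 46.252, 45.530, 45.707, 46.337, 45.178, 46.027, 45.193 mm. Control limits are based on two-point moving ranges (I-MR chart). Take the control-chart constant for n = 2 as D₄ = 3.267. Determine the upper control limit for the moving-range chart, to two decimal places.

Moving ranges: 0.193, 0.514, 0.316, 0.252, 0.106, 0.362, 0.722, 0.177, 0.630, 1.159, 0.849, 0.834; M̄R̄ = 6.1140 / 12 = 0.5095
UCL_MR = D₄·M̄R̄ = 3.267 × 0.5095 = 1.6645

1.66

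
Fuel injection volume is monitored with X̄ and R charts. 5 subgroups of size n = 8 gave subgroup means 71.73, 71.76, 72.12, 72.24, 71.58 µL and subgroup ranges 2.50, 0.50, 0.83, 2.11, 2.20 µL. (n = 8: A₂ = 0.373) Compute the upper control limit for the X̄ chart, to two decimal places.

72.49

X̄̄ = (71.73 + 71.76 + 72.12 + 72.24 + 71.58) / 5 = 359.4300 / 5 = 71.8860
R̄ = (2.50 + 0.50 + 0.83 + 2.11 + 2.20) / 5 = 8.1400 / 5 = 1.6280
UCL = X̄̄ + A₂·R̄ = 71.8860 + 0.373 × 1.6280 = 72.4932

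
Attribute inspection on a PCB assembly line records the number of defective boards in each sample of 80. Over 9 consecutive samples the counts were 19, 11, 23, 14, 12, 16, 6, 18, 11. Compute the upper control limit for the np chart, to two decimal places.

24.77

p̄ = Σdᵢ / (k·n) = 130 / (9 × 80) = 0.18056
UCL = np̄ + 3·√(np̄(1−p̄)) = 14.4444 + 3 × √(14.4444×0.81944) = 14.4444 + 3 × 3.4404 = 24.7657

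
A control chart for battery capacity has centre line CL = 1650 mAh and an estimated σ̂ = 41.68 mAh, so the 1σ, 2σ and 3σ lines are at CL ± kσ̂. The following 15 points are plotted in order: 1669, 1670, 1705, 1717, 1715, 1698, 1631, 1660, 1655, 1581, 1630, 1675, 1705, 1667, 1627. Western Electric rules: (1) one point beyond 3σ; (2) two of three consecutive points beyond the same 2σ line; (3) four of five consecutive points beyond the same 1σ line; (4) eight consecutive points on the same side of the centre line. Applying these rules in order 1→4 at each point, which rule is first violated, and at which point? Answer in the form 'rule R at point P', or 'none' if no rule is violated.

rule 3 at point 6

Zone of each point (C = within 1σ̂, B = 1σ̂–2σ̂, A = 2σ̂–3σ̂, * = beyond 3σ̂; sign = side of CL): 1:+C, 2:+C, 3:+B, 4:+B, 5:+B, 6:+B, 7:-C, 8:+C, 9:+C, 10:-B, 11:-C, 12:+C, 13:+B, 14:+C, 15:-C
Rule 3 (four of five consecutive points beyond the same 1σ limit) is satisfied at point 6.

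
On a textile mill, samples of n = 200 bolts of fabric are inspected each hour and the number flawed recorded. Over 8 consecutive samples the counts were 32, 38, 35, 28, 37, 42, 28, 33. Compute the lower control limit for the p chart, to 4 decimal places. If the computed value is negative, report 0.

p̄ = Σdᵢ / (k·n) = 273 / (8 × 200) = 0.17062
LCL = p̄ − 3·√(p̄(1−p̄)/n) = 0.17062 − 3 × 0.02660 = 0.09082

0.0908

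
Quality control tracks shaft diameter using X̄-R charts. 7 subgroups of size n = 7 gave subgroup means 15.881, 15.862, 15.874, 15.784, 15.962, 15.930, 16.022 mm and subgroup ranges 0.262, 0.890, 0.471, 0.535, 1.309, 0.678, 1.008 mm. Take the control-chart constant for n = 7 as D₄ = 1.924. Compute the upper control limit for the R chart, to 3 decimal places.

R̄ = (0.262 + 0.890 + 0.471 + 0.535 + 1.309 + 0.678 + 1.008) / 7 = 5.1530 / 7 = 0.7361
UCL_R = D₄·R̄ = 1.924 × 0.7361 = 1.4163

1.416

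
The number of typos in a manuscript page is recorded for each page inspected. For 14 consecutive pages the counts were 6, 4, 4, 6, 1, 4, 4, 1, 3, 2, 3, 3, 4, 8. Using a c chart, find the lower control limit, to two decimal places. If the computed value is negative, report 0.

0.00

c̄ = (6 + 4 + 4 + 6 + 1 + 4 + 4 + 1 + 3 + 2 + 3 + 3 + 4 + 8) / 14 = 53 / 14 = 3.7857
LCL = c̄ − 3√c̄ = 3.7857 − 3 × 1.9457 = -2.0514 → 0 (cannot be negative)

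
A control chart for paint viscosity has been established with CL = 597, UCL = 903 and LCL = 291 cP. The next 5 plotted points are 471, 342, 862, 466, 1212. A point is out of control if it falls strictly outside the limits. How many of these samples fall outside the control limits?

1

Compare each point to [291, 903]: sample 5 = 1212 > UCL.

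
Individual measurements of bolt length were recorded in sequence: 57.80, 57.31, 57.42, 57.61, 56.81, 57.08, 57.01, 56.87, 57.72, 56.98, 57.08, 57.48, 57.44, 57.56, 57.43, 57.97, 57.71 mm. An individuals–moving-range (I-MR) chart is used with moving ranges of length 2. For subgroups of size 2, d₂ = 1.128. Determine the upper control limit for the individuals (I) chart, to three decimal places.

58.242

X̄ = (57.80 + 57.31 + 57.42 + 57.61 + 56.81 + 57.08 + 57.01 + 56.87 + 57.72 + 56.98 + 57.08 + 57.48 + 57.44 + 57.56 + 57.43 + 57.97 + 57.71) / 17 = 57.3694
Moving ranges: 0.49, 0.11, 0.19, 0.80, 0.27, 0.07, 0.14, 0.85, 0.74, 0.10, 0.40, 0.04, 0.12, 0.13, 0.54, 0.26; M̄R̄ = 5.2500 / 16 = 0.3281
UCL = X̄ + 3·M̄R̄/d₂ = 57.3694 + 3 × 0.3281 / 1.128 = 58.2421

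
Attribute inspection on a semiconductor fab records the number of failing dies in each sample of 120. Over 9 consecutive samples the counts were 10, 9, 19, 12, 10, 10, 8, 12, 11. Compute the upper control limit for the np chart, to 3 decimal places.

p̄ = Σdᵢ / (k·n) = 101 / (9 × 120) = 0.09352
UCL = np̄ + 3·√(np̄(1−p̄)) = 11.2222 + 3 × √(11.2222×0.90648) = 11.2222 + 3 × 3.1895 = 20.7906

20.791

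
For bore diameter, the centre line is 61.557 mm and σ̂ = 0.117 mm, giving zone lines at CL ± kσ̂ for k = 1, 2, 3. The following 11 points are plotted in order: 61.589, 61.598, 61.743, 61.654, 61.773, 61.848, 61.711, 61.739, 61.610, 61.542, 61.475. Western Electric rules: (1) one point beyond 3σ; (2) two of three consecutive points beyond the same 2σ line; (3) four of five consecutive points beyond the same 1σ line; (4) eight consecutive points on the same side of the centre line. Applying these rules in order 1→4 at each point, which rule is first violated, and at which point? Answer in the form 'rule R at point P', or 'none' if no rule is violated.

rule 3 at point 7

Zone of each point (C = within 1σ̂, B = 1σ̂–2σ̂, A = 2σ̂–3σ̂, * = beyond 3σ̂; sign = side of CL): 1:+C, 2:+C, 3:+B, 4:+C, 5:+B, 6:+A, 7:+B, 8:+B, 9:+C, 10:-C, 11:-C
Rule 3 (four of five consecutive points beyond the same 1σ limit) is satisfied at point 7.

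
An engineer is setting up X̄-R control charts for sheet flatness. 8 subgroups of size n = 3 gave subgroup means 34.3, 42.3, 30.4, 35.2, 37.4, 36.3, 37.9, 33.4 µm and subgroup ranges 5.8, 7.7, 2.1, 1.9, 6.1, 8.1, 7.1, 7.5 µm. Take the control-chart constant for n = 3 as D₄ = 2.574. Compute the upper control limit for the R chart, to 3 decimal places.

14.897

R̄ = (5.8 + 7.7 + 2.1 + 1.9 + 6.1 + 8.1 + 7.1 + 7.5) / 8 = 46.3000 / 8 = 5.7875
UCL_R = D₄·R̄ = 2.574 × 5.7875 = 14.8970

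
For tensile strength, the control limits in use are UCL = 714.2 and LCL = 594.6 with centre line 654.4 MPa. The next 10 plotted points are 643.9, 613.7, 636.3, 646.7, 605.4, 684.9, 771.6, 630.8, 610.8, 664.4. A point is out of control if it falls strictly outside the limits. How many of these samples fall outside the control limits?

1

Compare each point to [594.6, 714.2]: sample 7 = 771.6 > UCL.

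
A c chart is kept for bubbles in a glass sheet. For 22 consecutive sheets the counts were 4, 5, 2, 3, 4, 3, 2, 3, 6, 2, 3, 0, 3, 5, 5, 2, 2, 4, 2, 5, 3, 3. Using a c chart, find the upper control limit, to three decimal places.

c̄ = (4 + 5 + 2 + 3 + 4 + 3 + 2 + 3 + 6 + 2 + 3 + 0 + 3 + 5 + 5 + 2 + 2 + 4 + 2 + 5 + 3 + 3) / 22 = 71 / 22 = 3.2273
UCL = c̄ + 3√c̄ = 3.2273 + 3 × √3.2273 = 3.2273 + 3 × 1.7965 = 8.6167

8.617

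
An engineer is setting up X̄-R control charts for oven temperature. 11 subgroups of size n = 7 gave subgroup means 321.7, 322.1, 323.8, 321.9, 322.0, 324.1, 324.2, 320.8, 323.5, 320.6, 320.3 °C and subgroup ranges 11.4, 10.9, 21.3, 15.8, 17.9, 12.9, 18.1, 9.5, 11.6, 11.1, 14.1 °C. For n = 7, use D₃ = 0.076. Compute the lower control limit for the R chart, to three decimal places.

R̄ = (11.4 + 10.9 + 21.3 + 15.8 + 17.9 + 12.9 + 18.1 + 9.5 + 11.6 + 11.1 + 14.1) / 11 = 154.6000 / 11 = 14.0545
LCL_R = D₃·R̄ = 0.076 × 14.0545 = 1.0681

1.068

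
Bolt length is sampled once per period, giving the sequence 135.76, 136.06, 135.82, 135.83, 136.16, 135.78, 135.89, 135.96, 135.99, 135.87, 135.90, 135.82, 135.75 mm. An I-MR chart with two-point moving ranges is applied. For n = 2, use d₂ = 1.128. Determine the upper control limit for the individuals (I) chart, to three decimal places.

136.284

X̄ = (135.76 + 136.06 + 135.82 + 135.83 + 136.16 + 135.78 + 135.89 + 135.96 + 135.99 + 135.87 + 135.90 + 135.82 + 135.75) / 13 = 135.8915
Moving ranges: 0.30, 0.24, 0.01, 0.33, 0.38, 0.11, 0.07, 0.03, 0.12, 0.03, 0.08, 0.07; M̄R̄ = 1.7700 / 12 = 0.1475
UCL = X̄ + 3·M̄R̄/d₂ = 135.8915 + 3 × 0.1475 / 1.128 = 136.2838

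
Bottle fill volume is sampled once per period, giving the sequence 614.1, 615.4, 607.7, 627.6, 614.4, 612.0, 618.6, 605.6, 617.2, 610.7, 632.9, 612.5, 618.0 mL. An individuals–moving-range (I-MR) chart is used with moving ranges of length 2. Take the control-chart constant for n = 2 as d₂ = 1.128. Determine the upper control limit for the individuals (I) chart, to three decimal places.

X̄ = (614.1 + 615.4 + 607.7 + 627.6 + 614.4 + 612.0 + 618.6 + 605.6 + 617.2 + 610.7 + 632.9 + 612.5 + 618.0) / 13 = 615.9000
Moving ranges: 1.3, 7.7, 19.9, 13.2, 2.4, 6.6, 13.0, 11.6, 6.5, 22.2, 20.4, 5.5; M̄R̄ = 130.3000 / 12 = 10.8583
UCL = X̄ + 3·M̄R̄/d₂ = 615.9000 + 3 × 10.8583 / 1.128 = 644.7785

644.779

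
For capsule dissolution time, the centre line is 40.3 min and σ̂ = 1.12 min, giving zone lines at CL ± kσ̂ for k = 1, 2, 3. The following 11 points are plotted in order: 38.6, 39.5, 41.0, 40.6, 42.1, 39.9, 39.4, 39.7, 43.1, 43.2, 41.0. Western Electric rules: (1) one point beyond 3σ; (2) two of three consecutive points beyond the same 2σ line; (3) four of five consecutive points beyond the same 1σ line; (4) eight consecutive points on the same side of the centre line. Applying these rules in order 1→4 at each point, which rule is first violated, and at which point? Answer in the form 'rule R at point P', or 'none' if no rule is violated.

rule 2 at point 10

Zone of each point (C = within 1σ̂, B = 1σ̂–2σ̂, A = 2σ̂–3σ̂, * = beyond 3σ̂; sign = side of CL): 1:-B, 2:-C, 3:+C, 4:+C, 5:+B, 6:-C, 7:-C, 8:-C, 9:+A, 10:+A, 11:+C
Rule 2 (two of three consecutive points beyond the same 2σ limit) is satisfied at point 10.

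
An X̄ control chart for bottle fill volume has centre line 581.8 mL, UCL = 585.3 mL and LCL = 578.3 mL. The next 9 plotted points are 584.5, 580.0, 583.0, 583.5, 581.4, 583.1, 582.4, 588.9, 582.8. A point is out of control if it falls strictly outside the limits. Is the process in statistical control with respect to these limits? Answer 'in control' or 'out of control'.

out of control

Compare each point to [578.3, 585.3]: sample 8 = 588.9 > UCL.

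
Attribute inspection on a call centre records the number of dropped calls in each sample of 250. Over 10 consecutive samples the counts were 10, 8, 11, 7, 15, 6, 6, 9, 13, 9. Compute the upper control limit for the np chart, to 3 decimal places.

p̄ = Σdᵢ / (k·n) = 94 / (10 × 250) = 0.03760
UCL = np̄ + 3·√(np̄(1−p̄)) = 9.4000 + 3 × √(9.4000×0.96240) = 9.4000 + 3 × 3.0077 = 18.4232

18.423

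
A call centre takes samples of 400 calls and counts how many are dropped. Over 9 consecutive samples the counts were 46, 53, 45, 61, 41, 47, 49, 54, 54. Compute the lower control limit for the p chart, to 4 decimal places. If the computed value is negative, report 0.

0.0754

p̄ = Σdᵢ / (k·n) = 450 / (9 × 400) = 0.12500
LCL = p̄ − 3·√(p̄(1−p̄)/n) = 0.12500 − 3 × 0.01654 = 0.07539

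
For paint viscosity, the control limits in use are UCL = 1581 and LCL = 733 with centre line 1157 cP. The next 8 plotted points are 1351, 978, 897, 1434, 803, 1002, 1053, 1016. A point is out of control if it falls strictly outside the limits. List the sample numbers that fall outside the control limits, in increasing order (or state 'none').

none

All 8 points lie within [733, 1581].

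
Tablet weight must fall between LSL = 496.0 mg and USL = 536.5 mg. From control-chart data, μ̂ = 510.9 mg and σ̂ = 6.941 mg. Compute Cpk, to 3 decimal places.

0.716

Cpu = (USL − μ̂) / (3σ̂) = (536.5 − 510.9) / (3 × 6.941) = 1.2294; Cpl = (μ̂ − LSL) / (3σ̂) = (510.9 − 496.0) / (3 × 6.941) = 0.7156; Cpk = min(Cpu, Cpl) = 0.7156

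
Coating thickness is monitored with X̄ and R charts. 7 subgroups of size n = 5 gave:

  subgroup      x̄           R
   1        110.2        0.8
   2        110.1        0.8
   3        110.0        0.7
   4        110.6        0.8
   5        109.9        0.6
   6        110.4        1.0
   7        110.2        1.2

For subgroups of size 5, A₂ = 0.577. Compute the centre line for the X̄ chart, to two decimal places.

110.20

X̄̄ = (110.2 + 110.1 + 110.0 + 110.6 + 109.9 + 110.4 + 110.2) / 7 = 771.4000 / 7 = 110.2000
CL = X̄̄ = 110.2000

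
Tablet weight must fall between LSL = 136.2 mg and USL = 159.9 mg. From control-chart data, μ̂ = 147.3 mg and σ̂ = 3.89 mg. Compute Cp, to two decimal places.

Cp = (USL − LSL) / (6σ̂) = (159.9 − 136.2) / (6 × 3.89) = 23.7000 / 23.3400 = 1.0154

1.02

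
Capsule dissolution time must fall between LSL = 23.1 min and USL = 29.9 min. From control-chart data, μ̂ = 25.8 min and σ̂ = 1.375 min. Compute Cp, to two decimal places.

0.82

Cp = (USL − LSL) / (6σ̂) = (29.9 − 23.1) / (6 × 1.375) = 6.8000 / 8.2500 = 0.8242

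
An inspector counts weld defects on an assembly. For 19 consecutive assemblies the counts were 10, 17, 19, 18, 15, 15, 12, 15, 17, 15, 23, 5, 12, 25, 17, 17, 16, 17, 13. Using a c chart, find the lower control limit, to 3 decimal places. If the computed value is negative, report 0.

c̄ = (10 + 17 + 19 + 18 + 15 + 15 + 12 + 15 + 17 + 15 + 23 + 5 + 12 + 25 + 17 + 17 + 16 + 17 + 13) / 19 = 298 / 19 = 15.6842
LCL = c̄ − 3√c̄ = 15.6842 − 3 × 3.9603 = 3.8032

3.803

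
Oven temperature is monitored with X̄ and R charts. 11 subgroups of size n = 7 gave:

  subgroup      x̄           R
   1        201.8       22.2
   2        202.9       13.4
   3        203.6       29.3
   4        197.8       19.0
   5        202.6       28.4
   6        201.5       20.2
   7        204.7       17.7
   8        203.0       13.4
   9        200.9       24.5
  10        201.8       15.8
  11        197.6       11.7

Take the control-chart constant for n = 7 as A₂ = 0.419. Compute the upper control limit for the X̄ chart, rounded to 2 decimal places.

209.87

X̄̄ = (201.8 + 202.9 + 203.6 + 197.8 + 202.6 + 201.5 + 204.7 + 203.0 + 200.9 + 201.8 + 197.6) / 11 = 2218.2000 / 11 = 201.6545
R̄ = (22.2 + 13.4 + 29.3 + 19.0 + 28.4 + 20.2 + 17.7 + 13.4 + 24.5 + 15.8 + 11.7) / 11 = 215.6000 / 11 = 19.6000
UCL = X̄̄ + A₂·R̄ = 201.6545 + 0.419 × 19.6000 = 209.8669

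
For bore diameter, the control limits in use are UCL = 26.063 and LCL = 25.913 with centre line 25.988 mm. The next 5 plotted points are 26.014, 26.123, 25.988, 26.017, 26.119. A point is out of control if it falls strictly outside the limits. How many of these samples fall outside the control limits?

Compare each point to [25.913, 26.063]: sample 2 = 26.123 > UCL; sample 5 = 26.119 > UCL.

2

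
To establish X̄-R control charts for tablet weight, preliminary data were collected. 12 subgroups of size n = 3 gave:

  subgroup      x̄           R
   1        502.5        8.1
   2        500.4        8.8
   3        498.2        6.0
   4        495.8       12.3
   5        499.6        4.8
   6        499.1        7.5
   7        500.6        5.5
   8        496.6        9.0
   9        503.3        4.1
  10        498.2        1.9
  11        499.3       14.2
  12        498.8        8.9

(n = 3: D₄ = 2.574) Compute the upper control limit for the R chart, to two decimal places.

19.54

R̄ = (8.1 + 8.8 + 6.0 + 12.3 + 4.8 + 7.5 + 5.5 + 9.0 + 4.1 + 1.9 + 14.2 + 8.9) / 12 = 91.1000 / 12 = 7.5917
UCL_R = D₄·R̄ = 2.574 × 7.5917 = 19.5409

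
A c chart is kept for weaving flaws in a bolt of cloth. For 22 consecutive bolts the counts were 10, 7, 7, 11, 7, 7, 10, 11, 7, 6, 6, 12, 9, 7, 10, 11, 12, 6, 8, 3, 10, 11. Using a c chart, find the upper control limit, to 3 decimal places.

c̄ = (10 + 7 + 7 + 11 + 7 + 7 + 10 + 11 + 7 + 6 + 6 + 12 + 9 + 7 + 10 + 11 + 12 + 6 + 8 + 3 + 10 + 11) / 22 = 188 / 22 = 8.5455
UCL = c̄ + 3√c̄ = 8.5455 + 3 × √8.5455 = 8.5455 + 3 × 2.9233 = 17.3152

17.315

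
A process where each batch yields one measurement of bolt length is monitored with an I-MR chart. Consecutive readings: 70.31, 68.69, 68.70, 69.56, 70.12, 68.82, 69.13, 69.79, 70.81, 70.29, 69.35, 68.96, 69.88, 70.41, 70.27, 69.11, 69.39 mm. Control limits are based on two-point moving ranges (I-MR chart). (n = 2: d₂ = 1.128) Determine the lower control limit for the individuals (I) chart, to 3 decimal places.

X̄ = (70.31 + 68.69 + 68.70 + 69.56 + 70.12 + 68.82 + 69.13 + 69.79 + 70.81 + 70.29 + 69.35 + 68.96 + 69.88 + 70.41 + 70.27 + 69.11 + 69.39) / 17 = 69.6229
Moving ranges: 1.62, 0.01, 0.86, 0.56, 1.30, 0.31, 0.66, 1.02, 0.52, 0.94, 0.39, 0.92, 0.53, 0.14, 1.16, 0.28; M̄R̄ = 11.2200 / 16 = 0.7013
LCL = X̄ − 3·M̄R̄/d₂ = 69.6229 − 3 × 0.7013 / 1.128 = 67.7579

67.758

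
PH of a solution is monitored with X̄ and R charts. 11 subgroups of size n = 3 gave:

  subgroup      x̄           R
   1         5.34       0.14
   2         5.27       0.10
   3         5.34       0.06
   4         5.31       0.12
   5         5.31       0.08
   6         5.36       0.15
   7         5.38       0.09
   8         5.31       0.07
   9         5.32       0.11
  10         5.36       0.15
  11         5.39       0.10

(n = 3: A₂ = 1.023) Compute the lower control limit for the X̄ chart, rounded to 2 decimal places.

5.23

X̄̄ = (5.34 + 5.27 + 5.34 + 5.31 + 5.31 + 5.36 + 5.38 + 5.31 + 5.32 + 5.36 + 5.39) / 11 = 58.6900 / 11 = 5.3355
R̄ = (0.14 + 0.10 + 0.06 + 0.12 + 0.08 + 0.15 + 0.09 + 0.07 + 0.11 + 0.15 + 0.10) / 11 = 1.1700 / 11 = 0.1064
LCL = X̄̄ − A₂·R̄ = 5.3355 − 1.023 × 0.1064 = 5.2266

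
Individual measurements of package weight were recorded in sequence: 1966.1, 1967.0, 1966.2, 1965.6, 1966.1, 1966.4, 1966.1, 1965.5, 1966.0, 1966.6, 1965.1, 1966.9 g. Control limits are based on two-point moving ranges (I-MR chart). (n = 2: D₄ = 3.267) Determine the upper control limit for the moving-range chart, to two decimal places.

2.49

Moving ranges: 0.9, 0.8, 0.6, 0.5, 0.3, 0.3, 0.6, 0.5, 0.6, 1.5, 1.8; M̄R̄ = 8.4000 / 11 = 0.7636
UCL_MR = D₄·M̄R̄ = 3.267 × 0.7636 = 2.4948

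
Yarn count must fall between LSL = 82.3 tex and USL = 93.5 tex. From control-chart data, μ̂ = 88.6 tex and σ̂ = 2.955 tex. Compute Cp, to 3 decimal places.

0.632

Cp = (USL − LSL) / (6σ̂) = (93.5 − 82.3) / (6 × 2.955) = 11.2000 / 17.7300 = 0.6317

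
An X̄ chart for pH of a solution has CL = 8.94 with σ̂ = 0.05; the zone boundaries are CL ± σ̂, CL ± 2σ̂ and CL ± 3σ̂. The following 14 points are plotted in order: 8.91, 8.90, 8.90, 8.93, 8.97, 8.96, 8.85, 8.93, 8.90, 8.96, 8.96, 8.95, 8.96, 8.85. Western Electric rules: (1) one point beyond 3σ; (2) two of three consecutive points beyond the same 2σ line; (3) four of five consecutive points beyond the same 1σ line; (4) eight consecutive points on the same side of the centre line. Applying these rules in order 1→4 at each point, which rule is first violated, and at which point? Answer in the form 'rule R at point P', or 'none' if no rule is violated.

Zone of each point (C = within 1σ̂, B = 1σ̂–2σ̂, A = 2σ̂–3σ̂, * = beyond 3σ̂; sign = side of CL): 1:-C, 2:-C, 3:-C, 4:-C, 5:+C, 6:+C, 7:-B, 8:-C, 9:-C, 10:+C, 11:+C, 12:+C, 13:+C, 14:-B
No rule fires across all 14 points.

none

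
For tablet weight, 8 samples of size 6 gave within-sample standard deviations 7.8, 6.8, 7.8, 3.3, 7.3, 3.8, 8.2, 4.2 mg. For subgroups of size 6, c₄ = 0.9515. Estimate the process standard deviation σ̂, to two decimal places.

6.46

s̄ = (7.8 + 6.8 + 7.8 + 3.3 + 7.3 + 3.8 + 8.2 + 4.2) / 8 = 6.1500
σ̂ = s̄ / c₄ = 6.1500 / 0.9515 = 6.4635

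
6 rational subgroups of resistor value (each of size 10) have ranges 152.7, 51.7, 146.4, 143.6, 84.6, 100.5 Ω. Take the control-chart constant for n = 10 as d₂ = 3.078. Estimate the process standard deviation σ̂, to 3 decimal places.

36.793

R̄ = (152.7 + 51.7 + 146.4 + 143.6 + 84.6 + 100.5) / 6 = 113.2500
σ̂ = R̄ / d₂ = 113.2500 / 3.078 = 36.7934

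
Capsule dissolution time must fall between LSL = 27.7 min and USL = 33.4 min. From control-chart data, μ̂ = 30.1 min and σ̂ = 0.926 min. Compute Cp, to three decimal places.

1.026

Cp = (USL − LSL) / (6σ̂) = (33.4 − 27.7) / (6 × 0.926) = 5.7000 / 5.5560 = 1.0259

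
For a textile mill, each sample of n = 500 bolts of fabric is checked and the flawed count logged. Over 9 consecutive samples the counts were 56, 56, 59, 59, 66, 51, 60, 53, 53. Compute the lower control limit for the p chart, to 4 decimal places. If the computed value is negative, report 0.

p̄ = Σdᵢ / (k·n) = 513 / (9 × 500) = 0.11400
LCL = p̄ − 3·√(p̄(1−p̄)/n) = 0.11400 − 3 × 0.01421 = 0.07136

0.0714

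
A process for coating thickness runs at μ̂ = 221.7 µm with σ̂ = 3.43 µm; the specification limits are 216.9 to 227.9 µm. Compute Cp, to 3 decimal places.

0.534

Cp = (USL − LSL) / (6σ̂) = (227.9 − 216.9) / (6 × 3.43) = 11.0000 / 20.5800 = 0.5345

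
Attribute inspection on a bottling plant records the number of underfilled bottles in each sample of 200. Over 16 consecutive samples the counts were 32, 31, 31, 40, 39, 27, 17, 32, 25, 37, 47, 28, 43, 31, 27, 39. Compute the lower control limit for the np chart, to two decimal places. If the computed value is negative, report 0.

p̄ = Σdᵢ / (k·n) = 526 / (16 × 200) = 0.16437
LCL = np̄ − 3·√(np̄(1−p̄)) = 32.8750 − 3 × 5.2413 = 17.1511

17.15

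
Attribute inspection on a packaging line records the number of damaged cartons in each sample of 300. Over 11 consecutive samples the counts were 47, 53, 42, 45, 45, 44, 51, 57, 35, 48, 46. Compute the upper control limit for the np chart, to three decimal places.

p̄ = Σdᵢ / (k·n) = 513 / (11 × 300) = 0.15545
UCL = np̄ + 3·√(np̄(1−p̄)) = 46.6364 + 3 × √(46.6364×0.84455) = 46.6364 + 3 × 6.2759 = 65.4640

65.464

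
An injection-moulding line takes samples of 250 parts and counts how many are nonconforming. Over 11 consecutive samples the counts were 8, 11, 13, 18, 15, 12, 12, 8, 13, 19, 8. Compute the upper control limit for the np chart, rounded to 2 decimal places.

p̄ = Σdᵢ / (k·n) = 137 / (11 × 250) = 0.04982
UCL = np̄ + 3·√(np̄(1−p̄)) = 12.4545 + 3 × √(12.4545×0.95018) = 12.4545 + 3 × 3.4401 = 22.7748

22.77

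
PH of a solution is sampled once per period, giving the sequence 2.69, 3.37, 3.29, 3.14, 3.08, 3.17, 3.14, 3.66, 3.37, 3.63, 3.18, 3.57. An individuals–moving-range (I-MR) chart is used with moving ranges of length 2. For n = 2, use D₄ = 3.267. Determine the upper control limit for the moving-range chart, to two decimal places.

Moving ranges: 0.68, 0.08, 0.15, 0.06, 0.09, 0.03, 0.52, 0.29, 0.26, 0.45, 0.39; M̄R̄ = 3.0000 / 11 = 0.2727
UCL_MR = D₄·M̄R̄ = 3.267 × 0.2727 = 0.8910

0.89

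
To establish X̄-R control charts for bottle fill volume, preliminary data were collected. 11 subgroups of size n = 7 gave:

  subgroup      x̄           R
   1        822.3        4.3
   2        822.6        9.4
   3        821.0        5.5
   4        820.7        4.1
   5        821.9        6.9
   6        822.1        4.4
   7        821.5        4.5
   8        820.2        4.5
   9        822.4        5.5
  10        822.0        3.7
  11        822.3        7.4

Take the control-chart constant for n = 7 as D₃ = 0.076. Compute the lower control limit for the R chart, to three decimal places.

0.416

R̄ = (4.3 + 9.4 + 5.5 + 4.1 + 6.9 + 4.4 + 4.5 + 4.5 + 5.5 + 3.7 + 7.4) / 11 = 60.2000 / 11 = 5.4727
LCL_R = D₃·R̄ = 0.076 × 5.4727 = 0.4159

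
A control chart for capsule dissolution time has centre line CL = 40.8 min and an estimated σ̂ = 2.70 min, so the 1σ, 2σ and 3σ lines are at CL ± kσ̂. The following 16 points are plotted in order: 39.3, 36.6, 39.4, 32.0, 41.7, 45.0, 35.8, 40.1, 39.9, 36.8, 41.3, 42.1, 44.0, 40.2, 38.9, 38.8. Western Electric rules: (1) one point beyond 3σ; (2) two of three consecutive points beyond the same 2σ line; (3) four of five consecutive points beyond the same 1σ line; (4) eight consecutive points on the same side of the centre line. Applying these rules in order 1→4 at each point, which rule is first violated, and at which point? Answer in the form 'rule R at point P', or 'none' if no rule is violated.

rule 1 at point 4

Zone of each point (C = within 1σ̂, B = 1σ̂–2σ̂, A = 2σ̂–3σ̂, * = beyond 3σ̂; sign = side of CL): 1:-C, 2:-B, 3:-C, 4:-*, 5:+C, 6:+B, 7:-B, 8:-C, 9:-C, 10:-B, 11:+C, 12:+C, 13:+B, 14:-C, 15:-C, 16:-C
Rule 1 (one point beyond the 3σ limits) is satisfied at point 4.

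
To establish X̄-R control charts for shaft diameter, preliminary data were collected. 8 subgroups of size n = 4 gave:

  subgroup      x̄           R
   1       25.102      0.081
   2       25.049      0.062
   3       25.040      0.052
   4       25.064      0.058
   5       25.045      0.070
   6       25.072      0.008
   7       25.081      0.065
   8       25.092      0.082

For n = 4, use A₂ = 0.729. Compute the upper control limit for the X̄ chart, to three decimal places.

X̄̄ = (25.102 + 25.049 + 25.040 + 25.064 + 25.045 + 25.072 + 25.081 + 25.092) / 8 = 200.5450 / 8 = 25.0681
R̄ = (0.081 + 0.062 + 0.052 + 0.058 + 0.070 + 0.008 + 0.065 + 0.082) / 8 = 0.4780 / 8 = 0.0598
UCL = X̄̄ + A₂·R̄ = 25.0681 + 0.729 × 0.0598 = 25.1117

25.112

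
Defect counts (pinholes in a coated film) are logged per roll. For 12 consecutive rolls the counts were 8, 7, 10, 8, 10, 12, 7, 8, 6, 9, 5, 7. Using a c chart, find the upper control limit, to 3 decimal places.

c̄ = (8 + 7 + 10 + 8 + 10 + 12 + 7 + 8 + 6 + 9 + 5 + 7) / 12 = 97 / 12 = 8.0833
UCL = c̄ + 3√c̄ = 8.0833 + 3 × √8.0833 = 8.0833 + 3 × 2.8431 = 16.6127

16.613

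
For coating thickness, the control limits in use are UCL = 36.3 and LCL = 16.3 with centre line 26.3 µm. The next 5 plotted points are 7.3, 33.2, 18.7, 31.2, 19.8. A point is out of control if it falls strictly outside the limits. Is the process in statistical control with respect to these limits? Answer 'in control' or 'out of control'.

Compare each point to [16.3, 36.3]: sample 1 = 7.3 < LCL.

out of control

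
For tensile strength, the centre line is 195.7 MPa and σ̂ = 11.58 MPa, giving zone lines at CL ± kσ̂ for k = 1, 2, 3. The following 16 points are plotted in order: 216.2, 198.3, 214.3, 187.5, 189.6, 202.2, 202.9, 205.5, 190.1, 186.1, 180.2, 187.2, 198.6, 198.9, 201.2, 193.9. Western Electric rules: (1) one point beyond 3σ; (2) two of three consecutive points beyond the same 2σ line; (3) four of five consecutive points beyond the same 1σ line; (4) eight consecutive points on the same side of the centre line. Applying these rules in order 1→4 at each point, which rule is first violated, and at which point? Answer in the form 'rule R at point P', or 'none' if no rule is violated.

Zone of each point (C = within 1σ̂, B = 1σ̂–2σ̂, A = 2σ̂–3σ̂, * = beyond 3σ̂; sign = side of CL): 1:+B, 2:+C, 3:+B, 4:-C, 5:-C, 6:+C, 7:+C, 8:+C, 9:-C, 10:-C, 11:-B, 12:-C, 13:+C, 14:+C, 15:+C, 16:-C
No rule fires across all 16 points.

none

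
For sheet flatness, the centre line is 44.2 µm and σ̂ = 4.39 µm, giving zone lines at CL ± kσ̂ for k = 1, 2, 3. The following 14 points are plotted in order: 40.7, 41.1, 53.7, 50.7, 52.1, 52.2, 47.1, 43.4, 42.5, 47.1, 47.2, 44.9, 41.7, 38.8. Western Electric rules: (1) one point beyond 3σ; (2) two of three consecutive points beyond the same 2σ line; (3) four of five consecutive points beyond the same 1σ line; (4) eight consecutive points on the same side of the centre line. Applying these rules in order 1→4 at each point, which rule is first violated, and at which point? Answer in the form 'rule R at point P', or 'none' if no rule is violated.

rule 3 at point 6

Zone of each point (C = within 1σ̂, B = 1σ̂–2σ̂, A = 2σ̂–3σ̂, * = beyond 3σ̂; sign = side of CL): 1:-C, 2:-C, 3:+A, 4:+B, 5:+B, 6:+B, 7:+C, 8:-C, 9:-C, 10:+C, 11:+C, 12:+C, 13:-C, 14:-B
Rule 3 (four of five consecutive points beyond the same 1σ limit) is satisfied at point 6.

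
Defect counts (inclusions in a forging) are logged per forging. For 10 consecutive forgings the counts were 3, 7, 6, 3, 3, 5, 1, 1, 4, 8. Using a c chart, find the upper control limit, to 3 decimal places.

10.175

c̄ = (3 + 7 + 6 + 3 + 3 + 5 + 1 + 1 + 4 + 8) / 10 = 41 / 10 = 4.1000
UCL = c̄ + 3√c̄ = 4.1000 + 3 × √4.1000 = 4.1000 + 3 × 2.0248 = 10.1745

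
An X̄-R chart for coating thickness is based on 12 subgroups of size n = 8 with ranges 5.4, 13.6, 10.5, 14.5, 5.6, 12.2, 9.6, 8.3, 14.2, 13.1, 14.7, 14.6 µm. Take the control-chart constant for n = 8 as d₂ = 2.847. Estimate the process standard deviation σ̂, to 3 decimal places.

R̄ = (5.4 + 13.6 + 10.5 + 14.5 + 5.6 + 12.2 + 9.6 + 8.3 + 14.2 + 13.1 + 14.7 + 14.6) / 12 = 11.3583
σ̂ = R̄ / d₂ = 11.3583 / 2.847 = 3.9896

3.990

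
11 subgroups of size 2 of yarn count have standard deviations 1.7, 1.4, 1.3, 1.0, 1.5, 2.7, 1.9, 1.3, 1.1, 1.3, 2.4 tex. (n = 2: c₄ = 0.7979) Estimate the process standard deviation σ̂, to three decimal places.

2.005

s̄ = (1.7 + 1.4 + 1.3 + 1.0 + 1.5 + 2.7 + 1.9 + 1.3 + 1.1 + 1.3 + 2.4) / 11 = 1.6000
σ̂ = s̄ / c₄ = 1.6000 / 0.7979 = 2.0053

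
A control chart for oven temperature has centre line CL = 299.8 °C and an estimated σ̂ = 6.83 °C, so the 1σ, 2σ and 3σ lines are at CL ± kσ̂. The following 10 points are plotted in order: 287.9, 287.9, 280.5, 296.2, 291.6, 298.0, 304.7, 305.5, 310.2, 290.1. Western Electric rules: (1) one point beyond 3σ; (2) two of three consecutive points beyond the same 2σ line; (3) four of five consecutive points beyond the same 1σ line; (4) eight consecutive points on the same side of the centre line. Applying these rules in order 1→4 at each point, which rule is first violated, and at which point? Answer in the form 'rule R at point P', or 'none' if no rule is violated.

Zone of each point (C = within 1σ̂, B = 1σ̂–2σ̂, A = 2σ̂–3σ̂, * = beyond 3σ̂; sign = side of CL): 1:-B, 2:-B, 3:-A, 4:-C, 5:-B, 6:-C, 7:+C, 8:+C, 9:+B, 10:-B
Rule 3 (four of five consecutive points beyond the same 1σ limit) is satisfied at point 5.

rule 3 at point 5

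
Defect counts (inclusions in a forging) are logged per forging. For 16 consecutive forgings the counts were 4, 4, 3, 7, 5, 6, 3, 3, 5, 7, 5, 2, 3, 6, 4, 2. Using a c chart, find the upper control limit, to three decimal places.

c̄ = (4 + 4 + 3 + 7 + 5 + 6 + 3 + 3 + 5 + 7 + 5 + 2 + 3 + 6 + 4 + 2) / 16 = 69 / 16 = 4.3125
UCL = c̄ + 3√c̄ = 4.3125 + 3 × √4.3125 = 4.3125 + 3 × 2.0767 = 10.5425

10.542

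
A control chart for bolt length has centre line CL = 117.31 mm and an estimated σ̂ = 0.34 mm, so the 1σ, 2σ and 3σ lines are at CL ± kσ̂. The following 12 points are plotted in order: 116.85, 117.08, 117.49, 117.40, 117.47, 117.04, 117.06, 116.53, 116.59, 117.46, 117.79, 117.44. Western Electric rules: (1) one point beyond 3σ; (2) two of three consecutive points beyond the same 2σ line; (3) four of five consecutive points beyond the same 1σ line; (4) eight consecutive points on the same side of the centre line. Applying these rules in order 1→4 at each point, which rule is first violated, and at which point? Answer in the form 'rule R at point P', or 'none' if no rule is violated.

Zone of each point (C = within 1σ̂, B = 1σ̂–2σ̂, A = 2σ̂–3σ̂, * = beyond 3σ̂; sign = side of CL): 1:-B, 2:-C, 3:+C, 4:+C, 5:+C, 6:-C, 7:-C, 8:-A, 9:-A, 10:+C, 11:+B, 12:+C
Rule 2 (two of three consecutive points beyond the same 2σ limit) is satisfied at point 9.

rule 2 at point 9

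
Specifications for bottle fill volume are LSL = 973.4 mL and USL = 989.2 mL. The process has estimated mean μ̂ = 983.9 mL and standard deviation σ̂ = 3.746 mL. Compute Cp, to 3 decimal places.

0.703

Cp = (USL − LSL) / (6σ̂) = (989.2 − 973.4) / (6 × 3.746) = 15.8000 / 22.4760 = 0.7030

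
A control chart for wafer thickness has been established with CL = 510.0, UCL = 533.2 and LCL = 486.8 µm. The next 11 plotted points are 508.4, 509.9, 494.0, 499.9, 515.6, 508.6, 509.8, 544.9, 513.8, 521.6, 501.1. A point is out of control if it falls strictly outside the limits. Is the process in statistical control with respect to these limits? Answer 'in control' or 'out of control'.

Compare each point to [486.8, 533.2]: sample 8 = 544.9 > UCL.

out of control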